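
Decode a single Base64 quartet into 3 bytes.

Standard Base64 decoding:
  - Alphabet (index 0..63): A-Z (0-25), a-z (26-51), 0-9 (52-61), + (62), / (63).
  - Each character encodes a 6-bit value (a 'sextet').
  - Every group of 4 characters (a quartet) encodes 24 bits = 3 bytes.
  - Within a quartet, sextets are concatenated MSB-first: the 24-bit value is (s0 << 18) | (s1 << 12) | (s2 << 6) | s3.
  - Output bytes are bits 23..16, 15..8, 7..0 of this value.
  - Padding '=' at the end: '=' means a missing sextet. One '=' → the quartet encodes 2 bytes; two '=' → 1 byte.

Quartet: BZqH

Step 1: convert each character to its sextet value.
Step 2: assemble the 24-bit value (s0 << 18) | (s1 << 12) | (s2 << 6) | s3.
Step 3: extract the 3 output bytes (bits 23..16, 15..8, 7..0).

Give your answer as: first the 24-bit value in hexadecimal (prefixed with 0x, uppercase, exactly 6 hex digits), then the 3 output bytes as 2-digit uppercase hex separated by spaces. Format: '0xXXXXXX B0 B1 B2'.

Sextets: B=1, Z=25, q=42, H=7
24-bit: (1<<18) | (25<<12) | (42<<6) | 7
      = 0x040000 | 0x019000 | 0x000A80 | 0x000007
      = 0x059A87
Bytes: (v>>16)&0xFF=05, (v>>8)&0xFF=9A, v&0xFF=87

Answer: 0x059A87 05 9A 87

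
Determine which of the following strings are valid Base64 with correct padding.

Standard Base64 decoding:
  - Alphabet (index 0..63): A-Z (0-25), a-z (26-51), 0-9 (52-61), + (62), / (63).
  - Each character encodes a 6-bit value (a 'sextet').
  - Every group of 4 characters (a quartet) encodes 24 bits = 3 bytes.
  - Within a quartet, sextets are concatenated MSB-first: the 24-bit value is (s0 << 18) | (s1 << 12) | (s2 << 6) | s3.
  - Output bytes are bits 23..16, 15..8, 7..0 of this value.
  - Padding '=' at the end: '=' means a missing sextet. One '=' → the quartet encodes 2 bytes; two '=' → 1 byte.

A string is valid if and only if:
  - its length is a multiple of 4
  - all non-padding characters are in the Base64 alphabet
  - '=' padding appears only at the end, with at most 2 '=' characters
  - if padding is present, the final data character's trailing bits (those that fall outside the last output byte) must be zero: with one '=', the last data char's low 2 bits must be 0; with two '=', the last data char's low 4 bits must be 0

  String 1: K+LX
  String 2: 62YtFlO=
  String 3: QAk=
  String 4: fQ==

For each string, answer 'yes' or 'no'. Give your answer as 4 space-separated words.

Answer: yes no yes yes

Derivation:
String 1: 'K+LX' → valid
String 2: '62YtFlO=' → invalid (bad trailing bits)
String 3: 'QAk=' → valid
String 4: 'fQ==' → valid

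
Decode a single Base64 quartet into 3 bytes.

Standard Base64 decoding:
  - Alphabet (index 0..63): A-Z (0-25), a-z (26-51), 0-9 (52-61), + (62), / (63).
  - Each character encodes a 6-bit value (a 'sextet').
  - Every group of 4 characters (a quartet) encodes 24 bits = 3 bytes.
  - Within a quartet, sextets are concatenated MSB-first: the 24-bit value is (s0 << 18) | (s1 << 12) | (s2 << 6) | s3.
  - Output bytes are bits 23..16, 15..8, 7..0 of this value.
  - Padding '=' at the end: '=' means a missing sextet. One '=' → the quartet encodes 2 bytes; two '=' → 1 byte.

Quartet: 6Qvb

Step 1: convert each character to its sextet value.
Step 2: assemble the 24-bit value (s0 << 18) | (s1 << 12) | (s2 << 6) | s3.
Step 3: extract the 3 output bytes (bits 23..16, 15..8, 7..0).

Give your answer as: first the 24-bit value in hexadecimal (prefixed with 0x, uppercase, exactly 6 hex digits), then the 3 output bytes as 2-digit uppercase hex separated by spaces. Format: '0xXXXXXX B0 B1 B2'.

Answer: 0xE90BDB E9 0B DB

Derivation:
Sextets: 6=58, Q=16, v=47, b=27
24-bit: (58<<18) | (16<<12) | (47<<6) | 27
      = 0xE80000 | 0x010000 | 0x000BC0 | 0x00001B
      = 0xE90BDB
Bytes: (v>>16)&0xFF=E9, (v>>8)&0xFF=0B, v&0xFF=DB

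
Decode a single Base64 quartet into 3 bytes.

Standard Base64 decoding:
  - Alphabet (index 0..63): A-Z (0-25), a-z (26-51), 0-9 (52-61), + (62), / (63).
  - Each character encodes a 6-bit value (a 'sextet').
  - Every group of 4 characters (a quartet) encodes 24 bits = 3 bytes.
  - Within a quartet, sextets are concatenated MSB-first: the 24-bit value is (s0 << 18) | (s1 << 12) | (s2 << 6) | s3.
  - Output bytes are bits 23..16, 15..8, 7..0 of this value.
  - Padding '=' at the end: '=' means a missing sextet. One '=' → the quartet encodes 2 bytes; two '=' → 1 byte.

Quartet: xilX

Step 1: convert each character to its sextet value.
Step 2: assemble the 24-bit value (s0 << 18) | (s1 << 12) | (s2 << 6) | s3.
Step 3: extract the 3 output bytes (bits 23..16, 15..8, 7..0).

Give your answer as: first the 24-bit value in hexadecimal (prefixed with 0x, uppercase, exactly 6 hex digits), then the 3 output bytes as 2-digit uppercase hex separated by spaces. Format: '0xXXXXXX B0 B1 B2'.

Answer: 0xC62957 C6 29 57

Derivation:
Sextets: x=49, i=34, l=37, X=23
24-bit: (49<<18) | (34<<12) | (37<<6) | 23
      = 0xC40000 | 0x022000 | 0x000940 | 0x000017
      = 0xC62957
Bytes: (v>>16)&0xFF=C6, (v>>8)&0xFF=29, v&0xFF=57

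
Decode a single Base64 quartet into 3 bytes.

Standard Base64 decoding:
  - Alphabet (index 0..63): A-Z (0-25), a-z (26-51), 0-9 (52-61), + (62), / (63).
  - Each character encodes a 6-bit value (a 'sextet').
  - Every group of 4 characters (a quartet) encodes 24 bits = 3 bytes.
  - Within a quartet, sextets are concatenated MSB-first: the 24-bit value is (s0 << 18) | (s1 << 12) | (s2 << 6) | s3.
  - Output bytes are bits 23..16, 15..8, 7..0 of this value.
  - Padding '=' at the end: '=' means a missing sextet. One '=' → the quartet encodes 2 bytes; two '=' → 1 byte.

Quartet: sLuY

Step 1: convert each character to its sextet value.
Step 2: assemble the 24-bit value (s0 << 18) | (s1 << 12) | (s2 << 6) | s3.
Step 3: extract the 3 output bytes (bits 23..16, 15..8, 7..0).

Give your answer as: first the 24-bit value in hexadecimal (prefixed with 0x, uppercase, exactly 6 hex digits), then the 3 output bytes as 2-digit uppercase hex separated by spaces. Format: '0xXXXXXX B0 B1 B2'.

Answer: 0xB0BB98 B0 BB 98

Derivation:
Sextets: s=44, L=11, u=46, Y=24
24-bit: (44<<18) | (11<<12) | (46<<6) | 24
      = 0xB00000 | 0x00B000 | 0x000B80 | 0x000018
      = 0xB0BB98
Bytes: (v>>16)&0xFF=B0, (v>>8)&0xFF=BB, v&0xFF=98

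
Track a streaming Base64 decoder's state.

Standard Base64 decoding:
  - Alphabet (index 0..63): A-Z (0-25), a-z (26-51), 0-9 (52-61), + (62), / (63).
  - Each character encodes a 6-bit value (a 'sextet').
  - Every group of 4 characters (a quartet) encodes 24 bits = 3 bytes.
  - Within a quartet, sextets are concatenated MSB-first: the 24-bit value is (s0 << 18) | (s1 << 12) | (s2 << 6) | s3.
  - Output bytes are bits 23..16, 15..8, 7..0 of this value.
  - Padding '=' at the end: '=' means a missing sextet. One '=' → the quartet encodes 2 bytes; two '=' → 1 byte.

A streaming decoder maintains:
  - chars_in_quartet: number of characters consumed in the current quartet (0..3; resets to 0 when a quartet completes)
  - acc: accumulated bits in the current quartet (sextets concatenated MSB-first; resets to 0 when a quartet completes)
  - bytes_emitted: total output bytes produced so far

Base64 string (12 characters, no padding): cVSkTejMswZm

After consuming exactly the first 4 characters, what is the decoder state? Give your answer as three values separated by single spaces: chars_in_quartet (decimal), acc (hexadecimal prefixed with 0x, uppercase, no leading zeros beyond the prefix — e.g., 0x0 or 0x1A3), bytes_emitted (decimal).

After char 0 ('c'=28): chars_in_quartet=1 acc=0x1C bytes_emitted=0
After char 1 ('V'=21): chars_in_quartet=2 acc=0x715 bytes_emitted=0
After char 2 ('S'=18): chars_in_quartet=3 acc=0x1C552 bytes_emitted=0
After char 3 ('k'=36): chars_in_quartet=4 acc=0x7154A4 -> emit 71 54 A4, reset; bytes_emitted=3

Answer: 0 0x0 3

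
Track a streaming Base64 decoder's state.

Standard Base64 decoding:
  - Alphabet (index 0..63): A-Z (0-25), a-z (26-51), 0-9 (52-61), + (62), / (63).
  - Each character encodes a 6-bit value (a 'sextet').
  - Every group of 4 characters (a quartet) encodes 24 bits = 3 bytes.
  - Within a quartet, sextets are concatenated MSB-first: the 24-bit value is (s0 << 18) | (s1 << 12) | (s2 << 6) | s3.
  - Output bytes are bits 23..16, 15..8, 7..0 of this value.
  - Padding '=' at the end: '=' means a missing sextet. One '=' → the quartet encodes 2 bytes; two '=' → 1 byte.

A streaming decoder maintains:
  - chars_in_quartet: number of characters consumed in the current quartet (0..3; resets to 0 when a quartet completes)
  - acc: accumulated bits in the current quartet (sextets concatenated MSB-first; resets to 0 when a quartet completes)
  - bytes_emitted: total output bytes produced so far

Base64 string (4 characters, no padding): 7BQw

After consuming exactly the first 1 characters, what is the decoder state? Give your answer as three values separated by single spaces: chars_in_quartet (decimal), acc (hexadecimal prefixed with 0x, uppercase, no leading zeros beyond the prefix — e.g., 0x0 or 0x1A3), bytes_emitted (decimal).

Answer: 1 0x3B 0

Derivation:
After char 0 ('7'=59): chars_in_quartet=1 acc=0x3B bytes_emitted=0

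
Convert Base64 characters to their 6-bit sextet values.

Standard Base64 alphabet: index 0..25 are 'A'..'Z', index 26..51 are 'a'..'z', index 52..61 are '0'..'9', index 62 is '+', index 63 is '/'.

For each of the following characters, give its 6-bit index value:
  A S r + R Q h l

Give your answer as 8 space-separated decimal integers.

'A': A..Z range, ord('A') − ord('A') = 0
'S': A..Z range, ord('S') − ord('A') = 18
'r': a..z range, 26 + ord('r') − ord('a') = 43
'+': index 62
'R': A..Z range, ord('R') − ord('A') = 17
'Q': A..Z range, ord('Q') − ord('A') = 16
'h': a..z range, 26 + ord('h') − ord('a') = 33
'l': a..z range, 26 + ord('l') − ord('a') = 37

Answer: 0 18 43 62 17 16 33 37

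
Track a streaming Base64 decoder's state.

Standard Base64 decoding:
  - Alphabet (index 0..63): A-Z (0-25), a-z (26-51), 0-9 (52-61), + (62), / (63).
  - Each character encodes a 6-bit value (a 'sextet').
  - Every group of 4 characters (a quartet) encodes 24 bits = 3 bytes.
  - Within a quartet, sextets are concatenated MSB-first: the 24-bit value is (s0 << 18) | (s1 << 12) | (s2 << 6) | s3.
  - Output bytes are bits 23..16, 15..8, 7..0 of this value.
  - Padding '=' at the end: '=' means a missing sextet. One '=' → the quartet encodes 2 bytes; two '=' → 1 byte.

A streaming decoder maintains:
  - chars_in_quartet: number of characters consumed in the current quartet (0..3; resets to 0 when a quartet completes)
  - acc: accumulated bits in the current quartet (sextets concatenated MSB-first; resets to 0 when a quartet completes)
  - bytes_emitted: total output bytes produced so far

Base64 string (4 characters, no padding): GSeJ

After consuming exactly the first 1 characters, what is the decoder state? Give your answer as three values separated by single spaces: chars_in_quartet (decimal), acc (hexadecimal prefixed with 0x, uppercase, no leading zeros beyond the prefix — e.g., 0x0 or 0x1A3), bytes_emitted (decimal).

After char 0 ('G'=6): chars_in_quartet=1 acc=0x6 bytes_emitted=0

Answer: 1 0x6 0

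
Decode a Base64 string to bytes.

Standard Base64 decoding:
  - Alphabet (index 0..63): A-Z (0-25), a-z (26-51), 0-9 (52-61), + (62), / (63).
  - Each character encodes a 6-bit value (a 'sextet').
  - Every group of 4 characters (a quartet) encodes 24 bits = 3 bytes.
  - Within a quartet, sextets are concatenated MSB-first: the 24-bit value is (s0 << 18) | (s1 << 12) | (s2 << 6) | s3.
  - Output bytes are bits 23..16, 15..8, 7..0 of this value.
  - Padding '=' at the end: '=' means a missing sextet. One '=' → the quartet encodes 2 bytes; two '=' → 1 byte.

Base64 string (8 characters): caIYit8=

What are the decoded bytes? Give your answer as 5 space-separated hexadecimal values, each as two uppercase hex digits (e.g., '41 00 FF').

After char 0 ('c'=28): chars_in_quartet=1 acc=0x1C bytes_emitted=0
After char 1 ('a'=26): chars_in_quartet=2 acc=0x71A bytes_emitted=0
After char 2 ('I'=8): chars_in_quartet=3 acc=0x1C688 bytes_emitted=0
After char 3 ('Y'=24): chars_in_quartet=4 acc=0x71A218 -> emit 71 A2 18, reset; bytes_emitted=3
After char 4 ('i'=34): chars_in_quartet=1 acc=0x22 bytes_emitted=3
After char 5 ('t'=45): chars_in_quartet=2 acc=0x8AD bytes_emitted=3
After char 6 ('8'=60): chars_in_quartet=3 acc=0x22B7C bytes_emitted=3
Padding '=': partial quartet acc=0x22B7C -> emit 8A DF; bytes_emitted=5

Answer: 71 A2 18 8A DF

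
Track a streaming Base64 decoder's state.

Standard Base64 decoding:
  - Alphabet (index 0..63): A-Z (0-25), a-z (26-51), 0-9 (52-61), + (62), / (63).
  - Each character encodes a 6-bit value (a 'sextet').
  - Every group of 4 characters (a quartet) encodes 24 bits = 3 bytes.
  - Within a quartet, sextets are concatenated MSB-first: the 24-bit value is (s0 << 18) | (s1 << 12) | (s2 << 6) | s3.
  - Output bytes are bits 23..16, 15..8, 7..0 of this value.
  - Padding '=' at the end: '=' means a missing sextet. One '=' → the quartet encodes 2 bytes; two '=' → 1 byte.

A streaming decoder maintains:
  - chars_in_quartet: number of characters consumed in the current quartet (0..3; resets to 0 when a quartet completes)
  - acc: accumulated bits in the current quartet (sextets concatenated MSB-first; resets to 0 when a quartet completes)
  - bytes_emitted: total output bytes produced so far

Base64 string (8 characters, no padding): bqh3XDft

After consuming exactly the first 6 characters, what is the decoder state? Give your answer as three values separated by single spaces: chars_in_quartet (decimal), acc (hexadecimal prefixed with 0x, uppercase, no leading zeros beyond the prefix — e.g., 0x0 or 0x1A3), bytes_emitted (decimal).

After char 0 ('b'=27): chars_in_quartet=1 acc=0x1B bytes_emitted=0
After char 1 ('q'=42): chars_in_quartet=2 acc=0x6EA bytes_emitted=0
After char 2 ('h'=33): chars_in_quartet=3 acc=0x1BAA1 bytes_emitted=0
After char 3 ('3'=55): chars_in_quartet=4 acc=0x6EA877 -> emit 6E A8 77, reset; bytes_emitted=3
After char 4 ('X'=23): chars_in_quartet=1 acc=0x17 bytes_emitted=3
After char 5 ('D'=3): chars_in_quartet=2 acc=0x5C3 bytes_emitted=3

Answer: 2 0x5C3 3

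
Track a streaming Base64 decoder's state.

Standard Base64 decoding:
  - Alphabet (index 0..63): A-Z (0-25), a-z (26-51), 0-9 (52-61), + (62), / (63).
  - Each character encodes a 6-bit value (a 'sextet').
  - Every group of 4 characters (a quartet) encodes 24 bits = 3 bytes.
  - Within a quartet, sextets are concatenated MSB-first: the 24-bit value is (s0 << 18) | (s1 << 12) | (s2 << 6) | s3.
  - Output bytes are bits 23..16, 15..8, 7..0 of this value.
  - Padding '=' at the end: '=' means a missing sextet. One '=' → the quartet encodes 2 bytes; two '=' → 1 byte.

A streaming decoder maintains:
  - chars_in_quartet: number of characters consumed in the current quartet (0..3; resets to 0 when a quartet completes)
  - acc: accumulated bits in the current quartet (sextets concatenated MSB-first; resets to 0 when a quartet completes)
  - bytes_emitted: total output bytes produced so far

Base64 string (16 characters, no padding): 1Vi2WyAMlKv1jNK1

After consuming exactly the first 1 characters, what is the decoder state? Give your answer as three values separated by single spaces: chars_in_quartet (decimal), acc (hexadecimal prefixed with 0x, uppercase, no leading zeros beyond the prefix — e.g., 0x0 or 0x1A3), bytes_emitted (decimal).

Answer: 1 0x35 0

Derivation:
After char 0 ('1'=53): chars_in_quartet=1 acc=0x35 bytes_emitted=0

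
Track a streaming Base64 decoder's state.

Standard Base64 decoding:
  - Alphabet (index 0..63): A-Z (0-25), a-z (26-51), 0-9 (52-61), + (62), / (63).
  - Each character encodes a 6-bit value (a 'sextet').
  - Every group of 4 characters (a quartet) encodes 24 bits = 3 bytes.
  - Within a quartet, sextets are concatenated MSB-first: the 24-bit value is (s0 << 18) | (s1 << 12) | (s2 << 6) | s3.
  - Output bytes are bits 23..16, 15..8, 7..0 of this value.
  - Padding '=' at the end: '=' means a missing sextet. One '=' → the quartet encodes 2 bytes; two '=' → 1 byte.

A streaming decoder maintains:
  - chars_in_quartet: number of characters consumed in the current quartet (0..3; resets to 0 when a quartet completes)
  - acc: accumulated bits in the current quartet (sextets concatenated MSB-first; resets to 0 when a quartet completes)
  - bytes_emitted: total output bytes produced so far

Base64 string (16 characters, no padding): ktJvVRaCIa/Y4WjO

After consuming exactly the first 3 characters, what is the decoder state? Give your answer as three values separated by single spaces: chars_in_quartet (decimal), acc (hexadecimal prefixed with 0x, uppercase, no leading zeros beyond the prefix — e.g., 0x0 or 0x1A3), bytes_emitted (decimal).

After char 0 ('k'=36): chars_in_quartet=1 acc=0x24 bytes_emitted=0
After char 1 ('t'=45): chars_in_quartet=2 acc=0x92D bytes_emitted=0
After char 2 ('J'=9): chars_in_quartet=3 acc=0x24B49 bytes_emitted=0

Answer: 3 0x24B49 0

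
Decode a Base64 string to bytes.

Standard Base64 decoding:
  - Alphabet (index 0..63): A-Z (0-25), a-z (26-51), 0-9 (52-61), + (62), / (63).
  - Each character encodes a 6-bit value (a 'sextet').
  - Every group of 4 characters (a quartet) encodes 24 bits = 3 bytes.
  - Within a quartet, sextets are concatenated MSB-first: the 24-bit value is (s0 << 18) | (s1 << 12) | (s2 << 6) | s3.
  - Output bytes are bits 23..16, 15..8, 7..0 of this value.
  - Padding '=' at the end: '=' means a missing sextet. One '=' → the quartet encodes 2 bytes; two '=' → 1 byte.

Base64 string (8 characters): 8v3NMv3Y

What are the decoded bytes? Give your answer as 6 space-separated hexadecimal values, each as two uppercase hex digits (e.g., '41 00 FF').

After char 0 ('8'=60): chars_in_quartet=1 acc=0x3C bytes_emitted=0
After char 1 ('v'=47): chars_in_quartet=2 acc=0xF2F bytes_emitted=0
After char 2 ('3'=55): chars_in_quartet=3 acc=0x3CBF7 bytes_emitted=0
After char 3 ('N'=13): chars_in_quartet=4 acc=0xF2FDCD -> emit F2 FD CD, reset; bytes_emitted=3
After char 4 ('M'=12): chars_in_quartet=1 acc=0xC bytes_emitted=3
After char 5 ('v'=47): chars_in_quartet=2 acc=0x32F bytes_emitted=3
After char 6 ('3'=55): chars_in_quartet=3 acc=0xCBF7 bytes_emitted=3
After char 7 ('Y'=24): chars_in_quartet=4 acc=0x32FDD8 -> emit 32 FD D8, reset; bytes_emitted=6

Answer: F2 FD CD 32 FD D8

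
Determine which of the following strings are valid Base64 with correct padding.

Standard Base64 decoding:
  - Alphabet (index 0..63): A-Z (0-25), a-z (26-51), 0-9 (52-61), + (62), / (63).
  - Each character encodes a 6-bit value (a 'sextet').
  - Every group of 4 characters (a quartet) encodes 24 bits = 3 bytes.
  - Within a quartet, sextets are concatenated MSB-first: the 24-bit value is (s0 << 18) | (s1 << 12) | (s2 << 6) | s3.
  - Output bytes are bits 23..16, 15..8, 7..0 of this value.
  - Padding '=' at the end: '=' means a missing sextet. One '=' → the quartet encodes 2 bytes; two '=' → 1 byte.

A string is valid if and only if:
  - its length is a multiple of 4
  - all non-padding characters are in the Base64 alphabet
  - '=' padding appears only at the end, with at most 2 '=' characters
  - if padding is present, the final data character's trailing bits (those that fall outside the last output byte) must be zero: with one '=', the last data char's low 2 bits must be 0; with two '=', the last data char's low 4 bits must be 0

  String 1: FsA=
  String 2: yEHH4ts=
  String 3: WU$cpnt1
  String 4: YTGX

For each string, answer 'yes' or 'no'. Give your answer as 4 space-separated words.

String 1: 'FsA=' → valid
String 2: 'yEHH4ts=' → valid
String 3: 'WU$cpnt1' → invalid (bad char(s): ['$'])
String 4: 'YTGX' → valid

Answer: yes yes no yes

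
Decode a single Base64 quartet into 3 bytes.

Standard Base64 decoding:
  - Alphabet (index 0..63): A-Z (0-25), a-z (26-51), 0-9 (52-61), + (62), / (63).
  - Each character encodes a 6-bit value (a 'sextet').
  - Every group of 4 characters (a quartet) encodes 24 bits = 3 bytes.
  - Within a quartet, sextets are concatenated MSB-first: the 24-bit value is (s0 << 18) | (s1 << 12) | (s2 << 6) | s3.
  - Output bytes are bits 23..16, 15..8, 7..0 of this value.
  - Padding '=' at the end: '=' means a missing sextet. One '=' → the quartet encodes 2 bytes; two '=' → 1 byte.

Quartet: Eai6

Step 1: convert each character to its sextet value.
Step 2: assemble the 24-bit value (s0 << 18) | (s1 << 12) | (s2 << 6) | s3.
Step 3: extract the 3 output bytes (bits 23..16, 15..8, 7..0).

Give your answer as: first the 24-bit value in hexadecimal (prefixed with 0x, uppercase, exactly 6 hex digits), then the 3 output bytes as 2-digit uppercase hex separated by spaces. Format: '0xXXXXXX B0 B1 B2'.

Sextets: E=4, a=26, i=34, 6=58
24-bit: (4<<18) | (26<<12) | (34<<6) | 58
      = 0x100000 | 0x01A000 | 0x000880 | 0x00003A
      = 0x11A8BA
Bytes: (v>>16)&0xFF=11, (v>>8)&0xFF=A8, v&0xFF=BA

Answer: 0x11A8BA 11 A8 BA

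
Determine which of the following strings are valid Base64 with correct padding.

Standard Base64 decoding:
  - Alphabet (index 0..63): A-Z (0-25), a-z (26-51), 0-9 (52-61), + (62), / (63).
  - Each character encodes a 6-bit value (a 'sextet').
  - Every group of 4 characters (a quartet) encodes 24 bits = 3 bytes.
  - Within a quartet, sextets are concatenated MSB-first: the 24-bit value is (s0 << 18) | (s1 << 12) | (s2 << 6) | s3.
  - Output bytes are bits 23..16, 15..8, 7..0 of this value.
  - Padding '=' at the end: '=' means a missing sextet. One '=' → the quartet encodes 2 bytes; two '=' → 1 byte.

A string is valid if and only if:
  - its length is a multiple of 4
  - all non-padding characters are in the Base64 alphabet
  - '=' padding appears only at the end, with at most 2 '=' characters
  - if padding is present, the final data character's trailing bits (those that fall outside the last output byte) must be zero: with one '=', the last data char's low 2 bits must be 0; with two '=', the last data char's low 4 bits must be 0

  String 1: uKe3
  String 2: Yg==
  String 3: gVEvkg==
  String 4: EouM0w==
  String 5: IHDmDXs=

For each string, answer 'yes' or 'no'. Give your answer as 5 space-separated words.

Answer: yes yes yes yes yes

Derivation:
String 1: 'uKe3' → valid
String 2: 'Yg==' → valid
String 3: 'gVEvkg==' → valid
String 4: 'EouM0w==' → valid
String 5: 'IHDmDXs=' → valid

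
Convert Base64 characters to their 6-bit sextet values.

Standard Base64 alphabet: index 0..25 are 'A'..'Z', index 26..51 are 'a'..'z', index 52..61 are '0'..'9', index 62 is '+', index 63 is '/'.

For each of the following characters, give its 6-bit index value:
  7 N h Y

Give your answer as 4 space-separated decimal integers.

'7': 0..9 range, 52 + ord('7') − ord('0') = 59
'N': A..Z range, ord('N') − ord('A') = 13
'h': a..z range, 26 + ord('h') − ord('a') = 33
'Y': A..Z range, ord('Y') − ord('A') = 24

Answer: 59 13 33 24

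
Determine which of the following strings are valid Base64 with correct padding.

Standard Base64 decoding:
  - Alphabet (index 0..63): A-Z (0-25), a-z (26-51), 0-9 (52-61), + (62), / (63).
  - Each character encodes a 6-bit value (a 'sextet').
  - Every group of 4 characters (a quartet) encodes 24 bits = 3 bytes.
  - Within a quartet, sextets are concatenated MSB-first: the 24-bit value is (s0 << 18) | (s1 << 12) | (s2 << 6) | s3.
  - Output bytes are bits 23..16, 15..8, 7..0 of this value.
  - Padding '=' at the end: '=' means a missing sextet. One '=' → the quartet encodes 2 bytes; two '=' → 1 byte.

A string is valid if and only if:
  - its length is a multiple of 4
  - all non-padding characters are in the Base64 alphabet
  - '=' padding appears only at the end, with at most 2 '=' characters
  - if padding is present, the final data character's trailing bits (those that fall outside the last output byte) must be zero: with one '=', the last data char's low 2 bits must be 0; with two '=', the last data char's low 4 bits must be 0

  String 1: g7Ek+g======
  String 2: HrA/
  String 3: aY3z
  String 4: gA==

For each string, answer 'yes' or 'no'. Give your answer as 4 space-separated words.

String 1: 'g7Ek+g======' → invalid (6 pad chars (max 2))
String 2: 'HrA/' → valid
String 3: 'aY3z' → valid
String 4: 'gA==' → valid

Answer: no yes yes yes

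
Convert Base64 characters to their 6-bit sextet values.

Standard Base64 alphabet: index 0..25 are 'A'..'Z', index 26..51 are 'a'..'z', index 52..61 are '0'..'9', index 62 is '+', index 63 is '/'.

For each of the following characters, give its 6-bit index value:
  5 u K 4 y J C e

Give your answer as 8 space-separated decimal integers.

'5': 0..9 range, 52 + ord('5') − ord('0') = 57
'u': a..z range, 26 + ord('u') − ord('a') = 46
'K': A..Z range, ord('K') − ord('A') = 10
'4': 0..9 range, 52 + ord('4') − ord('0') = 56
'y': a..z range, 26 + ord('y') − ord('a') = 50
'J': A..Z range, ord('J') − ord('A') = 9
'C': A..Z range, ord('C') − ord('A') = 2
'e': a..z range, 26 + ord('e') − ord('a') = 30

Answer: 57 46 10 56 50 9 2 30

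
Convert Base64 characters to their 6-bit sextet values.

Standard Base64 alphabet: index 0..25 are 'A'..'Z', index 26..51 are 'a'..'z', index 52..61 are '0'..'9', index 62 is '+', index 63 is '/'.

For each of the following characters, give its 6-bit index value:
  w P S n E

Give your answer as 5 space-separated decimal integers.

'w': a..z range, 26 + ord('w') − ord('a') = 48
'P': A..Z range, ord('P') − ord('A') = 15
'S': A..Z range, ord('S') − ord('A') = 18
'n': a..z range, 26 + ord('n') − ord('a') = 39
'E': A..Z range, ord('E') − ord('A') = 4

Answer: 48 15 18 39 4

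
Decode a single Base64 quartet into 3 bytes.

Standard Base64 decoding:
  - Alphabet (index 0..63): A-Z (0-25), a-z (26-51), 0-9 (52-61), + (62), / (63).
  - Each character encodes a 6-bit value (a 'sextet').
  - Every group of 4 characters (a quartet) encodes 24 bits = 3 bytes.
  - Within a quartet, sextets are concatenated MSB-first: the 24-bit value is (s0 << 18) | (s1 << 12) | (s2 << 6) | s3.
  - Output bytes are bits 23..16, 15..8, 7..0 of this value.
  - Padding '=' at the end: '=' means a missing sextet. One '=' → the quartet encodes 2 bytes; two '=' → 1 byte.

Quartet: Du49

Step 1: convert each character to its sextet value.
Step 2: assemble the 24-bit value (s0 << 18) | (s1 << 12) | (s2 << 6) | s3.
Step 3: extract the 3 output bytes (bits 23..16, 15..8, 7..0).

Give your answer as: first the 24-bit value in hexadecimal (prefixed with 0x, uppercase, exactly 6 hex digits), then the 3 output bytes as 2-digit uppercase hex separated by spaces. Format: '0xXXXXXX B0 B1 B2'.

Answer: 0x0EEE3D 0E EE 3D

Derivation:
Sextets: D=3, u=46, 4=56, 9=61
24-bit: (3<<18) | (46<<12) | (56<<6) | 61
      = 0x0C0000 | 0x02E000 | 0x000E00 | 0x00003D
      = 0x0EEE3D
Bytes: (v>>16)&0xFF=0E, (v>>8)&0xFF=EE, v&0xFF=3D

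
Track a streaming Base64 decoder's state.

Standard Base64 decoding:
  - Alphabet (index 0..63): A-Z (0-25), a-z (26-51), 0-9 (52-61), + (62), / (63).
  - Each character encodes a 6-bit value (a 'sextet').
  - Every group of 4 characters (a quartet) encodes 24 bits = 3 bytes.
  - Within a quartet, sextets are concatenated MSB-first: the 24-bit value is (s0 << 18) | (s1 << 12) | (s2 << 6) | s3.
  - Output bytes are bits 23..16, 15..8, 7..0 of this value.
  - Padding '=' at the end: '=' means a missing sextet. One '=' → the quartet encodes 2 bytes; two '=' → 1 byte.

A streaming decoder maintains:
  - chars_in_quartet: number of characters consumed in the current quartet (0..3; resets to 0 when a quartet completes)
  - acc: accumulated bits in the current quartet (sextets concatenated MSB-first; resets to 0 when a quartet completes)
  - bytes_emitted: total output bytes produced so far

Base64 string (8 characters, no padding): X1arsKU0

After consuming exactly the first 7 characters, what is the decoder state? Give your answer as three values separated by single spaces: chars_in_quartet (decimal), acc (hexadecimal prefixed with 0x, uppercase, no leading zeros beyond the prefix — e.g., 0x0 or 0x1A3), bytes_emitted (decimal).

After char 0 ('X'=23): chars_in_quartet=1 acc=0x17 bytes_emitted=0
After char 1 ('1'=53): chars_in_quartet=2 acc=0x5F5 bytes_emitted=0
After char 2 ('a'=26): chars_in_quartet=3 acc=0x17D5A bytes_emitted=0
After char 3 ('r'=43): chars_in_quartet=4 acc=0x5F56AB -> emit 5F 56 AB, reset; bytes_emitted=3
After char 4 ('s'=44): chars_in_quartet=1 acc=0x2C bytes_emitted=3
After char 5 ('K'=10): chars_in_quartet=2 acc=0xB0A bytes_emitted=3
After char 6 ('U'=20): chars_in_quartet=3 acc=0x2C294 bytes_emitted=3

Answer: 3 0x2C294 3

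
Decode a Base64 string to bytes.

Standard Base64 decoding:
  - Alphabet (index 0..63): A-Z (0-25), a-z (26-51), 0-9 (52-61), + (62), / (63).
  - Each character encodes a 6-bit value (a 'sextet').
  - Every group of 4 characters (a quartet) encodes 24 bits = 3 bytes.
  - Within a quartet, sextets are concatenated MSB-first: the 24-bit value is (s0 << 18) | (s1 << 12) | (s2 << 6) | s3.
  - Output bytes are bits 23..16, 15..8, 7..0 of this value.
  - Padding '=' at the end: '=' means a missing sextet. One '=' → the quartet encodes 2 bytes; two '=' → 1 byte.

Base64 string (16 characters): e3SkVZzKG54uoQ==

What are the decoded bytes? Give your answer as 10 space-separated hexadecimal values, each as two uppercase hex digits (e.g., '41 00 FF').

After char 0 ('e'=30): chars_in_quartet=1 acc=0x1E bytes_emitted=0
After char 1 ('3'=55): chars_in_quartet=2 acc=0x7B7 bytes_emitted=0
After char 2 ('S'=18): chars_in_quartet=3 acc=0x1EDD2 bytes_emitted=0
After char 3 ('k'=36): chars_in_quartet=4 acc=0x7B74A4 -> emit 7B 74 A4, reset; bytes_emitted=3
After char 4 ('V'=21): chars_in_quartet=1 acc=0x15 bytes_emitted=3
After char 5 ('Z'=25): chars_in_quartet=2 acc=0x559 bytes_emitted=3
After char 6 ('z'=51): chars_in_quartet=3 acc=0x15673 bytes_emitted=3
After char 7 ('K'=10): chars_in_quartet=4 acc=0x559CCA -> emit 55 9C CA, reset; bytes_emitted=6
After char 8 ('G'=6): chars_in_quartet=1 acc=0x6 bytes_emitted=6
After char 9 ('5'=57): chars_in_quartet=2 acc=0x1B9 bytes_emitted=6
After char 10 ('4'=56): chars_in_quartet=3 acc=0x6E78 bytes_emitted=6
After char 11 ('u'=46): chars_in_quartet=4 acc=0x1B9E2E -> emit 1B 9E 2E, reset; bytes_emitted=9
After char 12 ('o'=40): chars_in_quartet=1 acc=0x28 bytes_emitted=9
After char 13 ('Q'=16): chars_in_quartet=2 acc=0xA10 bytes_emitted=9
Padding '==': partial quartet acc=0xA10 -> emit A1; bytes_emitted=10

Answer: 7B 74 A4 55 9C CA 1B 9E 2E A1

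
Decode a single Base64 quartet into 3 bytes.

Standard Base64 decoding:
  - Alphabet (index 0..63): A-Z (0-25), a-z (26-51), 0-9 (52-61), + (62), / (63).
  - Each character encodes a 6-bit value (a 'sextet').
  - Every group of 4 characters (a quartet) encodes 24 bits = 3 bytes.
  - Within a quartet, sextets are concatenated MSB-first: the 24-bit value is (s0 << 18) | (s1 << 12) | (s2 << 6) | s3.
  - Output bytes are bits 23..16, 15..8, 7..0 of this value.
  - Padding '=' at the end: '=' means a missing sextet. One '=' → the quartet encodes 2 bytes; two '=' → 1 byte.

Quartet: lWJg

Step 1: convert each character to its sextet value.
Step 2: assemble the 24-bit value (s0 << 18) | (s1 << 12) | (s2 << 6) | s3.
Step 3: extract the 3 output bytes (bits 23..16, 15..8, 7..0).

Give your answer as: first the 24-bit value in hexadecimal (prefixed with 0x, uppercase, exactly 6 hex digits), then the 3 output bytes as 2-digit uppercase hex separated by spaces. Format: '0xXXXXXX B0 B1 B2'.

Answer: 0x956260 95 62 60

Derivation:
Sextets: l=37, W=22, J=9, g=32
24-bit: (37<<18) | (22<<12) | (9<<6) | 32
      = 0x940000 | 0x016000 | 0x000240 | 0x000020
      = 0x956260
Bytes: (v>>16)&0xFF=95, (v>>8)&0xFF=62, v&0xFF=60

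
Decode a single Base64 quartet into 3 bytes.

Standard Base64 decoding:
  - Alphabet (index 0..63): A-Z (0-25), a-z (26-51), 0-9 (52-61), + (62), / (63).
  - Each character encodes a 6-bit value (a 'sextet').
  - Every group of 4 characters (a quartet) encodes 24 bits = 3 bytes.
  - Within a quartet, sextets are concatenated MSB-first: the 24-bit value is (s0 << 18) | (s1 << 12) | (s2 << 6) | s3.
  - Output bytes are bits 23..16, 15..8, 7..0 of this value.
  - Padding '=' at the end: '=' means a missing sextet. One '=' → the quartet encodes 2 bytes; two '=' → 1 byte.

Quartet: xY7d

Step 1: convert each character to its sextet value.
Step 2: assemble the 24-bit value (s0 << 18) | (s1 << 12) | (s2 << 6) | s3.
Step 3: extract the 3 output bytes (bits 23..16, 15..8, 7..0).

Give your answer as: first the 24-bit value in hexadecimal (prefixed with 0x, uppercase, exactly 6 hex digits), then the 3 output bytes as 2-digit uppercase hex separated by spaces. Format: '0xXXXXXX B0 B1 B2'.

Answer: 0xC58EDD C5 8E DD

Derivation:
Sextets: x=49, Y=24, 7=59, d=29
24-bit: (49<<18) | (24<<12) | (59<<6) | 29
      = 0xC40000 | 0x018000 | 0x000EC0 | 0x00001D
      = 0xC58EDD
Bytes: (v>>16)&0xFF=C5, (v>>8)&0xFF=8E, v&0xFF=DD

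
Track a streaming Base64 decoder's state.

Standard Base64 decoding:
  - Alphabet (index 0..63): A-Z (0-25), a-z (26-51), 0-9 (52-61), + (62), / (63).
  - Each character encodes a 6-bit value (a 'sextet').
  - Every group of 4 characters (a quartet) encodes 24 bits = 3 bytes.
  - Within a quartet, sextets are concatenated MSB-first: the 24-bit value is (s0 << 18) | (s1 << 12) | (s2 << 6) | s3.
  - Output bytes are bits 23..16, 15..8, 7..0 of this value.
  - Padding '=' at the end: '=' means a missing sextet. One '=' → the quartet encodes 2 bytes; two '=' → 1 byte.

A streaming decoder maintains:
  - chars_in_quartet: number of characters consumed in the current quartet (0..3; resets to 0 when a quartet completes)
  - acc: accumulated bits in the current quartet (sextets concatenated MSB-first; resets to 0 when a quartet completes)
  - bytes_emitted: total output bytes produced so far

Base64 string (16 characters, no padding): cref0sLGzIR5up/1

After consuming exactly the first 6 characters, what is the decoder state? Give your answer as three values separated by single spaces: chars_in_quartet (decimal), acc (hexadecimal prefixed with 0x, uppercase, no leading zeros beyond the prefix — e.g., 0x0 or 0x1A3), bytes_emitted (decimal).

After char 0 ('c'=28): chars_in_quartet=1 acc=0x1C bytes_emitted=0
After char 1 ('r'=43): chars_in_quartet=2 acc=0x72B bytes_emitted=0
After char 2 ('e'=30): chars_in_quartet=3 acc=0x1CADE bytes_emitted=0
After char 3 ('f'=31): chars_in_quartet=4 acc=0x72B79F -> emit 72 B7 9F, reset; bytes_emitted=3
After char 4 ('0'=52): chars_in_quartet=1 acc=0x34 bytes_emitted=3
After char 5 ('s'=44): chars_in_quartet=2 acc=0xD2C bytes_emitted=3

Answer: 2 0xD2C 3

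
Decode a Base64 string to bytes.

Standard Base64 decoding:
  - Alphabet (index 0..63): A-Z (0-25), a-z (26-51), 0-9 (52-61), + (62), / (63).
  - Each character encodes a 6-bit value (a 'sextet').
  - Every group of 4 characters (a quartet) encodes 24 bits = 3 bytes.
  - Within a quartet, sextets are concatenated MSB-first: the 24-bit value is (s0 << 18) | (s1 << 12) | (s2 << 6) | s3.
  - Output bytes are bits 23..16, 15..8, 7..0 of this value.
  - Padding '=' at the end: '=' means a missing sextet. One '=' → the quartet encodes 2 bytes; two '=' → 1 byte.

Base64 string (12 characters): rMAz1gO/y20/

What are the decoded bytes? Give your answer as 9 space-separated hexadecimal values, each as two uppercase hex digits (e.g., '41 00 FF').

After char 0 ('r'=43): chars_in_quartet=1 acc=0x2B bytes_emitted=0
After char 1 ('M'=12): chars_in_quartet=2 acc=0xACC bytes_emitted=0
After char 2 ('A'=0): chars_in_quartet=3 acc=0x2B300 bytes_emitted=0
After char 3 ('z'=51): chars_in_quartet=4 acc=0xACC033 -> emit AC C0 33, reset; bytes_emitted=3
After char 4 ('1'=53): chars_in_quartet=1 acc=0x35 bytes_emitted=3
After char 5 ('g'=32): chars_in_quartet=2 acc=0xD60 bytes_emitted=3
After char 6 ('O'=14): chars_in_quartet=3 acc=0x3580E bytes_emitted=3
After char 7 ('/'=63): chars_in_quartet=4 acc=0xD603BF -> emit D6 03 BF, reset; bytes_emitted=6
After char 8 ('y'=50): chars_in_quartet=1 acc=0x32 bytes_emitted=6
After char 9 ('2'=54): chars_in_quartet=2 acc=0xCB6 bytes_emitted=6
After char 10 ('0'=52): chars_in_quartet=3 acc=0x32DB4 bytes_emitted=6
After char 11 ('/'=63): chars_in_quartet=4 acc=0xCB6D3F -> emit CB 6D 3F, reset; bytes_emitted=9

Answer: AC C0 33 D6 03 BF CB 6D 3F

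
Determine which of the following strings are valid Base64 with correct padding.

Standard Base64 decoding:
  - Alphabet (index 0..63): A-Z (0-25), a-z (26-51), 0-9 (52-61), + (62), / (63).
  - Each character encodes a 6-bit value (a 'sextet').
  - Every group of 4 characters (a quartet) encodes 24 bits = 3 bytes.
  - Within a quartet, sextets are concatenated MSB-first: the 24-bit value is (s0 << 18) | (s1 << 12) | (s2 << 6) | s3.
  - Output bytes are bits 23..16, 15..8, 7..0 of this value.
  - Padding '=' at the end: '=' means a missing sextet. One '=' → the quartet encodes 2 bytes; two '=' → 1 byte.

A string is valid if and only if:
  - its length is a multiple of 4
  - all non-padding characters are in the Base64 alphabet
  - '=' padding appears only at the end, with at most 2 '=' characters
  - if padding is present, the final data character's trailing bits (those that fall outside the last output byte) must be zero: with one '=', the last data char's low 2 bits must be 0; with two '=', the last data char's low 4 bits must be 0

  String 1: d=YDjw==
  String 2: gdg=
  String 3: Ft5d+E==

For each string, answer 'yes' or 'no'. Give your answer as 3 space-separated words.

Answer: no yes no

Derivation:
String 1: 'd=YDjw==' → invalid (bad char(s): ['=']; '=' in middle)
String 2: 'gdg=' → valid
String 3: 'Ft5d+E==' → invalid (bad trailing bits)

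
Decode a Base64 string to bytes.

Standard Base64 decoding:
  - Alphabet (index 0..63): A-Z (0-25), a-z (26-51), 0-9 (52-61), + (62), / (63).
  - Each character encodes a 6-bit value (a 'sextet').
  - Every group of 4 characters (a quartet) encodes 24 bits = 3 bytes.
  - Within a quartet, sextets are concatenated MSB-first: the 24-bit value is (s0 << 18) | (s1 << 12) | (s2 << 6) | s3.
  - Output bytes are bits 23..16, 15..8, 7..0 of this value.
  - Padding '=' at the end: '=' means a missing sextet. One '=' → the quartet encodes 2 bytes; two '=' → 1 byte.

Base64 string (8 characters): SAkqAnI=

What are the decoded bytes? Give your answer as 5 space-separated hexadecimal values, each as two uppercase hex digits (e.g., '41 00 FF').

Answer: 48 09 2A 02 72

Derivation:
After char 0 ('S'=18): chars_in_quartet=1 acc=0x12 bytes_emitted=0
After char 1 ('A'=0): chars_in_quartet=2 acc=0x480 bytes_emitted=0
After char 2 ('k'=36): chars_in_quartet=3 acc=0x12024 bytes_emitted=0
After char 3 ('q'=42): chars_in_quartet=4 acc=0x48092A -> emit 48 09 2A, reset; bytes_emitted=3
After char 4 ('A'=0): chars_in_quartet=1 acc=0x0 bytes_emitted=3
After char 5 ('n'=39): chars_in_quartet=2 acc=0x27 bytes_emitted=3
After char 6 ('I'=8): chars_in_quartet=3 acc=0x9C8 bytes_emitted=3
Padding '=': partial quartet acc=0x9C8 -> emit 02 72; bytes_emitted=5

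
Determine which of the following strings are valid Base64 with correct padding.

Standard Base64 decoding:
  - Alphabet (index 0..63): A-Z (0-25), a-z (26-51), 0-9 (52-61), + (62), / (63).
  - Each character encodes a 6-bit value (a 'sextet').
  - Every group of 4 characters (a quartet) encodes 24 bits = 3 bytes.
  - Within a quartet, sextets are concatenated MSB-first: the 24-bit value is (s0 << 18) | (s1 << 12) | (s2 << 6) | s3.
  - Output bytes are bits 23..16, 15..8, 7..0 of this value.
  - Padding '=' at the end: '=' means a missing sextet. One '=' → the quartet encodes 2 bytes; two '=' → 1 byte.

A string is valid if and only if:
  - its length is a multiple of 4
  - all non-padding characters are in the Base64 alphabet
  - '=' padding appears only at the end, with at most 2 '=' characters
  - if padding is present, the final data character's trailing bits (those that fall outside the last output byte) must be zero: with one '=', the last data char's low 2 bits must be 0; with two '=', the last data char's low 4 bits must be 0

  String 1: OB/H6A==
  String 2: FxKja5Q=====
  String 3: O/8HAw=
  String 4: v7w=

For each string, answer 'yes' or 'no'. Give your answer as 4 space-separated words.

String 1: 'OB/H6A==' → valid
String 2: 'FxKja5Q=====' → invalid (5 pad chars (max 2))
String 3: 'O/8HAw=' → invalid (len=7 not mult of 4)
String 4: 'v7w=' → valid

Answer: yes no no yes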